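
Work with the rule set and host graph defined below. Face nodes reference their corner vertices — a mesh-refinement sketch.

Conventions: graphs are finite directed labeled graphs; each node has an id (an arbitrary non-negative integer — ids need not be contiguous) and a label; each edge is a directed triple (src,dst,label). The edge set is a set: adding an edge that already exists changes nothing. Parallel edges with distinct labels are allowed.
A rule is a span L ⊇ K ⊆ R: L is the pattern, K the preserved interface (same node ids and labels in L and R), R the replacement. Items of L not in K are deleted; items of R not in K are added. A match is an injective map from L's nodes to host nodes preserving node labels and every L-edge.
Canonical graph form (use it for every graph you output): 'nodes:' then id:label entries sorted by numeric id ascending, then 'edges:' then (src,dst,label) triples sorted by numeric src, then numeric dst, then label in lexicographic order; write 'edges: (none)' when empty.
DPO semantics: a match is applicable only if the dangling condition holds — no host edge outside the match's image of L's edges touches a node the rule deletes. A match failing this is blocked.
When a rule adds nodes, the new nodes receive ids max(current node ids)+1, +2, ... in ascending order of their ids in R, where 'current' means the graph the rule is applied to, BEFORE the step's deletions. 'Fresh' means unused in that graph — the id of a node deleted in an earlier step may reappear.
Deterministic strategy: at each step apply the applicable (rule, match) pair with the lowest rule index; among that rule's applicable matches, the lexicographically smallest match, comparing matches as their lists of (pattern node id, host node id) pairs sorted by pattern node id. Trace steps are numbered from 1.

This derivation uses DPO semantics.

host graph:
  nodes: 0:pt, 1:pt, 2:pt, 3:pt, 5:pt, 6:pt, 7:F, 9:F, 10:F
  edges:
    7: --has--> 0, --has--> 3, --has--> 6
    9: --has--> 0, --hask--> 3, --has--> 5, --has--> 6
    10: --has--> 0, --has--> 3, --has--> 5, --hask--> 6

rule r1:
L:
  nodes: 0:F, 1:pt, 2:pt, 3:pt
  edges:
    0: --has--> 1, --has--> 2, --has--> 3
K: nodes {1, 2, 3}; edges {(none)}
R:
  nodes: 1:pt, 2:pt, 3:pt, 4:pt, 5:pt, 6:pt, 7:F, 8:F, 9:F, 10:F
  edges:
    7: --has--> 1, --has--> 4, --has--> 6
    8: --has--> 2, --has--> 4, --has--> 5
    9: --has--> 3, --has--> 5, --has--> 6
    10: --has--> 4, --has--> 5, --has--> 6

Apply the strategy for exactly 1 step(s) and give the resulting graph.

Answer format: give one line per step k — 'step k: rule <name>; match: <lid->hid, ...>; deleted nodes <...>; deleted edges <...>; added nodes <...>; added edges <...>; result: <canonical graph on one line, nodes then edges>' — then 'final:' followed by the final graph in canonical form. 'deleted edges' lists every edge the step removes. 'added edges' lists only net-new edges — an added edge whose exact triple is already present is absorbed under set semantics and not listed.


step 1: rule r1; match: 0->7, 1->0, 2->3, 3->6; deleted nodes 7; deleted edges (7,0,has); (7,3,has); (7,6,has); added nodes 11, 12, 13, 14, 15, 16, 17; added edges (14,0,has); (14,11,has); (14,13,has); (15,3,has); (15,11,has); (15,12,has); (16,6,has); (16,12,has); (16,13,has); (17,11,has); (17,12,has); (17,13,has); result: nodes: 0:pt, 1:pt, 2:pt, 3:pt, 5:pt, 6:pt, 9:F, 10:F, 11:pt, 12:pt, 13:pt, 14:F, 15:F, 16:F, 17:F edges: (9,0,has); (9,3,hask); (9,5,has); (9,6,has); (10,0,has); (10,3,has); (10,5,has); (10,6,hask); (14,0,has); (14,11,has); (14,13,has); (15,3,has); (15,11,has); (15,12,has); (16,6,has); (16,12,has); (16,13,has); (17,11,has); (17,12,has); (17,13,has)
final:
nodes: 0:pt, 1:pt, 2:pt, 3:pt, 5:pt, 6:pt, 9:F, 10:F, 11:pt, 12:pt, 13:pt, 14:F, 15:F, 16:F, 17:F
edges: (9,0,has); (9,3,hask); (9,5,has); (9,6,has); (10,0,has); (10,3,has); (10,5,has); (10,6,hask); (14,0,has); (14,11,has); (14,13,has); (15,3,has); (15,11,has); (15,12,has); (16,6,has); (16,12,has); (16,13,has); (17,11,has); (17,12,has); (17,13,has)


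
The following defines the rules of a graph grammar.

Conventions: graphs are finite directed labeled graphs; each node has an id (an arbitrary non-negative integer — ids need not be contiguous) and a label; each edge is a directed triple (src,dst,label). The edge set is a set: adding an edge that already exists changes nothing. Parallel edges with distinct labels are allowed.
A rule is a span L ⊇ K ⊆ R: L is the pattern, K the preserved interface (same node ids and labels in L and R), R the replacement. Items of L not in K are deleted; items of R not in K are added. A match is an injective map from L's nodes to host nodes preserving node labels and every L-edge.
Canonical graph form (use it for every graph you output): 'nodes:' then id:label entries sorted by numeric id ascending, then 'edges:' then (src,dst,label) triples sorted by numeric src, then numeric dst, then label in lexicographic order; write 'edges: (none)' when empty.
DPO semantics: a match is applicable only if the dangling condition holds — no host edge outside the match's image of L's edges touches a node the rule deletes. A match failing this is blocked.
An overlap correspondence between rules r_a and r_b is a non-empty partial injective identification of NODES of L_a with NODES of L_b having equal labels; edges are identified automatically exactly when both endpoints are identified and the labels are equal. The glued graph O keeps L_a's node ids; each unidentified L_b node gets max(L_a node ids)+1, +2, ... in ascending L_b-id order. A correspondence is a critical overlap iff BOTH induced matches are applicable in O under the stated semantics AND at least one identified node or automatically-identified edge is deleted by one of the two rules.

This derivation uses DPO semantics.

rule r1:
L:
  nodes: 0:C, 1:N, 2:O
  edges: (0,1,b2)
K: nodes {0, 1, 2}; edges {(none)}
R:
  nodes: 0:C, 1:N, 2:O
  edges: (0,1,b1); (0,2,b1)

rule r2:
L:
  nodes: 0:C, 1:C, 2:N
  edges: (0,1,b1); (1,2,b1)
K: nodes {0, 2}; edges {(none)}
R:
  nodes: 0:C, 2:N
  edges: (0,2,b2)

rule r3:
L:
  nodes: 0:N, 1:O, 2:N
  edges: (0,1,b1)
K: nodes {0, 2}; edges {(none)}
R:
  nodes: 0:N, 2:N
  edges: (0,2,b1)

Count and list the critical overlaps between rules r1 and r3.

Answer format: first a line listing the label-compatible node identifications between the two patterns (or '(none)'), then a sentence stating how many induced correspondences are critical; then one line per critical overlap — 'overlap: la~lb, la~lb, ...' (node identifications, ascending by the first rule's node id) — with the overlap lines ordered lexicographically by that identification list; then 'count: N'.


label-compatible node identifications between L(r1) and L(r3): 1~0, 1~2, 2~1
3 of the induced correspondences are critical overlaps of r1 and r3.
overlap: 1~0, 2~1
overlap: 1~2, 2~1
overlap: 2~1
count: 3


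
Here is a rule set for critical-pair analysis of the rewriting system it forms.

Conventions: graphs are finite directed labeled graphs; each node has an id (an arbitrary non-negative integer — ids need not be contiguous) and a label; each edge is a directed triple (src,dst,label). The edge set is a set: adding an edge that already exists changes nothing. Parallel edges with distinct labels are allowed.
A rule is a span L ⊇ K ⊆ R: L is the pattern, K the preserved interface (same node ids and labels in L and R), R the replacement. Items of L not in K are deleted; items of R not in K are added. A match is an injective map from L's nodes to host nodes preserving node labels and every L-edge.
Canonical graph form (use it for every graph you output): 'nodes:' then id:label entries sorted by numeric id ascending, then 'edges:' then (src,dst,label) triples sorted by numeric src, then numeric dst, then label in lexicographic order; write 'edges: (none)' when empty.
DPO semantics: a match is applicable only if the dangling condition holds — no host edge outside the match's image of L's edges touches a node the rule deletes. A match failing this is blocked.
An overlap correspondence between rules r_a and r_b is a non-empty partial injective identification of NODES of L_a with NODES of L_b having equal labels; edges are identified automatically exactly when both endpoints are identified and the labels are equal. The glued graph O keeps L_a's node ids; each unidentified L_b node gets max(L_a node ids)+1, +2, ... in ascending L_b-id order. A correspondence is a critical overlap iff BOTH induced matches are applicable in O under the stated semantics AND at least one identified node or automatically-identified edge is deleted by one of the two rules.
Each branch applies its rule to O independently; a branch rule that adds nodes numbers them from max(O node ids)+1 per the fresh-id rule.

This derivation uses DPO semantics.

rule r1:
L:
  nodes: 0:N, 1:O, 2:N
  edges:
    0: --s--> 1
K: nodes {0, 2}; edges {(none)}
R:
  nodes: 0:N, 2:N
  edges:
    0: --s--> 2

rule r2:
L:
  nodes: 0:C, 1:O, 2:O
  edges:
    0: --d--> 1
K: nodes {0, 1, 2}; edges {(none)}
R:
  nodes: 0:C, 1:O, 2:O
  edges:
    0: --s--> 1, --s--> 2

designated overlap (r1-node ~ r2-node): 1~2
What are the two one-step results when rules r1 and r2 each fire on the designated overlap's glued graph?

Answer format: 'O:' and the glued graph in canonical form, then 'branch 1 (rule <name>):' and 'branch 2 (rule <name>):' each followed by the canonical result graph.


O:
nodes: 0:N, 1:O, 2:N, 3:C, 4:O
edges: (0,1,s); (3,4,d)
branch 1 (rule r1):
nodes: 0:N, 2:N, 3:C, 4:O
edges: (0,2,s); (3,4,d)
branch 2 (rule r2):
nodes: 0:N, 1:O, 2:N, 3:C, 4:O
edges: (0,1,s); (3,1,s); (3,4,s)


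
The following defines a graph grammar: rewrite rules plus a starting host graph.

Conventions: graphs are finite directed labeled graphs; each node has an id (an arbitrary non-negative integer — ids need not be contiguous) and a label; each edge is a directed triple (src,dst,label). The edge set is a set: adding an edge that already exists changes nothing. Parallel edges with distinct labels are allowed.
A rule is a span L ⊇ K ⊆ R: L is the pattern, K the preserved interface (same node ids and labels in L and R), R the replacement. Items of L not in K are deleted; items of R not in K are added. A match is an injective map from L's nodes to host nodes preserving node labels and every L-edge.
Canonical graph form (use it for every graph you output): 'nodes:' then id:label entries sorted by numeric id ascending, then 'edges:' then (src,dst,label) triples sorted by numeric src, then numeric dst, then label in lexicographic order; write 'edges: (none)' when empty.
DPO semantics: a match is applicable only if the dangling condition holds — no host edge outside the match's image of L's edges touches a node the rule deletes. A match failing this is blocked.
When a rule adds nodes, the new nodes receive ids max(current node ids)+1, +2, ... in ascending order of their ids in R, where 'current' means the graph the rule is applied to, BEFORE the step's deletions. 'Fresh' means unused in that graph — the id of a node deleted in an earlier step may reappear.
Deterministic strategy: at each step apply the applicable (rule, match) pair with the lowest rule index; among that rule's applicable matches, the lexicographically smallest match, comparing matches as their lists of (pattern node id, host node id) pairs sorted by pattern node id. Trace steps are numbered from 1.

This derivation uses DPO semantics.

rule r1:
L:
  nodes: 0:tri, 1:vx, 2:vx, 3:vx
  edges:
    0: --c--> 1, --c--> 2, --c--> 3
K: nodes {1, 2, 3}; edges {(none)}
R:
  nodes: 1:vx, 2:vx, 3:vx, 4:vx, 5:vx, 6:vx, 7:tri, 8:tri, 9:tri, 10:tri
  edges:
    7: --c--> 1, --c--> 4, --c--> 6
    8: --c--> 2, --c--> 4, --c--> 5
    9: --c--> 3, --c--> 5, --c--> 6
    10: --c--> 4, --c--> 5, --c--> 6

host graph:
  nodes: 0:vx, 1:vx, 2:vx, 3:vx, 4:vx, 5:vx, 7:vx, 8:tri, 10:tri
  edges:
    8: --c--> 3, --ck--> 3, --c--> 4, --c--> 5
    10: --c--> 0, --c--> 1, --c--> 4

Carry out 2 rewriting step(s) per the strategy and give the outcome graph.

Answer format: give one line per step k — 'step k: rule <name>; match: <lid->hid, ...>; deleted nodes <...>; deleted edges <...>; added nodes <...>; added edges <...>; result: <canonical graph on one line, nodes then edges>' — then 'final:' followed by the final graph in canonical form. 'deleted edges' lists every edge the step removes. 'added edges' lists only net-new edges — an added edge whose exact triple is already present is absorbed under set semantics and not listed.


step 1: rule r1; match: 0->10, 1->0, 2->1, 3->4; deleted nodes 10; deleted edges (10,0,c); (10,1,c); (10,4,c); added nodes 11, 12, 13, 14, 15, 16, 17; added edges (14,0,c); (14,11,c); (14,13,c); (15,1,c); (15,11,c); (15,12,c); (16,4,c); (16,12,c); (16,13,c); (17,11,c); (17,12,c); (17,13,c); result: nodes: 0:vx, 1:vx, 2:vx, 3:vx, 4:vx, 5:vx, 7:vx, 8:tri, 11:vx, 12:vx, 13:vx, 14:tri, 15:tri, 16:tri, 17:tri edges: (8,3,c); (8,3,ck); (8,4,c); (8,5,c); (14,0,c); (14,11,c); (14,13,c); (15,1,c); (15,11,c); (15,12,c); (16,4,c); (16,12,c); (16,13,c); (17,11,c); (17,12,c); (17,13,c)
step 2: rule r1; match: 0->14, 1->0, 2->11, 3->13; deleted nodes 14; deleted edges (14,0,c); (14,11,c); (14,13,c); added nodes 18, 19, 20, 21, 22, 23, 24; added edges (21,0,c); (21,18,c); (21,20,c); (22,11,c); (22,18,c); (22,19,c); (23,13,c); (23,19,c); (23,20,c); (24,18,c); (24,19,c); (24,20,c); result: nodes: 0:vx, 1:vx, 2:vx, 3:vx, 4:vx, 5:vx, 7:vx, 8:tri, 11:vx, 12:vx, 13:vx, 15:tri, 16:tri, 17:tri, 18:vx, 19:vx, 20:vx, 21:tri, 22:tri, 23:tri, 24:tri edges: (8,3,c); (8,3,ck); (8,4,c); (8,5,c); (15,1,c); (15,11,c); (15,12,c); (16,4,c); (16,12,c); (16,13,c); (17,11,c); (17,12,c); (17,13,c); (21,0,c); (21,18,c); (21,20,c); (22,11,c); (22,18,c); (22,19,c); (23,13,c); (23,19,c); (23,20,c); (24,18,c); (24,19,c); (24,20,c)
final:
nodes: 0:vx, 1:vx, 2:vx, 3:vx, 4:vx, 5:vx, 7:vx, 8:tri, 11:vx, 12:vx, 13:vx, 15:tri, 16:tri, 17:tri, 18:vx, 19:vx, 20:vx, 21:tri, 22:tri, 23:tri, 24:tri
edges: (8,3,c); (8,3,ck); (8,4,c); (8,5,c); (15,1,c); (15,11,c); (15,12,c); (16,4,c); (16,12,c); (16,13,c); (17,11,c); (17,12,c); (17,13,c); (21,0,c); (21,18,c); (21,20,c); (22,11,c); (22,18,c); (22,19,c); (23,13,c); (23,19,c); (23,20,c); (24,18,c); (24,19,c); (24,20,c)


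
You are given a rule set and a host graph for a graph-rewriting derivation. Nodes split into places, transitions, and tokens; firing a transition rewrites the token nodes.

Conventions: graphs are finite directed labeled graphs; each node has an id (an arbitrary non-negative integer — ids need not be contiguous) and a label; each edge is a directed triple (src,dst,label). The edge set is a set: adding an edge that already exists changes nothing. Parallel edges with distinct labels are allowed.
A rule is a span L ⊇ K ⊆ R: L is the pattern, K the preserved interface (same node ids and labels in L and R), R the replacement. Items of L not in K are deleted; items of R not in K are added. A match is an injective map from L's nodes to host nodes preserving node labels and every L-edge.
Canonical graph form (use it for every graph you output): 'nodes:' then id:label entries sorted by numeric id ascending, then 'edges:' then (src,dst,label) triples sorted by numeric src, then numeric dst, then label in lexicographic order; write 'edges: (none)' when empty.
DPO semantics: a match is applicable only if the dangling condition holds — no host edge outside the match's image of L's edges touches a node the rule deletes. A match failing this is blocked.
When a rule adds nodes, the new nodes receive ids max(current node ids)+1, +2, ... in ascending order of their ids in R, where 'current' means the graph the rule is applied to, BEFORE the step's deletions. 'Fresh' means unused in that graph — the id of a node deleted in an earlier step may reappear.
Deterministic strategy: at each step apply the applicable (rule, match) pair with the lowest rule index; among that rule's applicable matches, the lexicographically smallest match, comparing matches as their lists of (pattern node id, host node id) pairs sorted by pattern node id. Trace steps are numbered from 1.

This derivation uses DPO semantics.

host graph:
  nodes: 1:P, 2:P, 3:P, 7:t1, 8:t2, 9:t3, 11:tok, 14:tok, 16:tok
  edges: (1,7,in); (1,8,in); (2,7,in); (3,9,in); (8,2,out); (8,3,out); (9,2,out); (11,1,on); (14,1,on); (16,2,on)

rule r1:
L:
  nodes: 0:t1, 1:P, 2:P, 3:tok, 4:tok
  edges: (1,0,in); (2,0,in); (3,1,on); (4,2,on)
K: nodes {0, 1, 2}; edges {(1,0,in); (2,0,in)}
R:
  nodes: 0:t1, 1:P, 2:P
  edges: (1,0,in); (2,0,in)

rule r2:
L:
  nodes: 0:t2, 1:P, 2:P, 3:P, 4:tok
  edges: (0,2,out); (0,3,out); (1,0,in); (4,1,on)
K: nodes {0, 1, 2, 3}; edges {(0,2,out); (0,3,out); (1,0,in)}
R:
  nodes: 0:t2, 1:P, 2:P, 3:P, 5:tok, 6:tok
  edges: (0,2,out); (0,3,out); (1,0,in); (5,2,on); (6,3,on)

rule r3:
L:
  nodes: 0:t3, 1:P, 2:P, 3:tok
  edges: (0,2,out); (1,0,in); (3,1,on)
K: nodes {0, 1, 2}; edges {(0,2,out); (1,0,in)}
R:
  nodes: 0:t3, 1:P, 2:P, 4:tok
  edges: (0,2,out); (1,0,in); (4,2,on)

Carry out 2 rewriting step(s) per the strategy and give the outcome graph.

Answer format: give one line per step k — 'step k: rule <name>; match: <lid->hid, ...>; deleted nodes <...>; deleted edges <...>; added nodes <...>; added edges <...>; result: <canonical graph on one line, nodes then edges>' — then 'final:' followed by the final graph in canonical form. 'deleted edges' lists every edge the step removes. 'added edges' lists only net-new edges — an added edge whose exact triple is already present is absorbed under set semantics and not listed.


step 1: rule r1; match: 0->7, 1->1, 2->2, 3->11, 4->16; deleted nodes 11, 16; deleted edges (11,1,on); (16,2,on); added nodes (none); added edges (none); result: nodes: 1:P, 2:P, 3:P, 7:t1, 8:t2, 9:t3, 14:tok edges: (1,7,in); (1,8,in); (2,7,in); (3,9,in); (8,2,out); (8,3,out); (9,2,out); (14,1,on)
step 2: rule r2; match: 0->8, 1->1, 2->2, 3->3, 4->14; deleted nodes 14; deleted edges (14,1,on); added nodes 15, 16; added edges (15,2,on); (16,3,on); result: nodes: 1:P, 2:P, 3:P, 7:t1, 8:t2, 9:t3, 15:tok, 16:tok edges: (1,7,in); (1,8,in); (2,7,in); (3,9,in); (8,2,out); (8,3,out); (9,2,out); (15,2,on); (16,3,on)
final:
nodes: 1:P, 2:P, 3:P, 7:t1, 8:t2, 9:t3, 15:tok, 16:tok
edges: (1,7,in); (1,8,in); (2,7,in); (3,9,in); (8,2,out); (8,3,out); (9,2,out); (15,2,on); (16,3,on)


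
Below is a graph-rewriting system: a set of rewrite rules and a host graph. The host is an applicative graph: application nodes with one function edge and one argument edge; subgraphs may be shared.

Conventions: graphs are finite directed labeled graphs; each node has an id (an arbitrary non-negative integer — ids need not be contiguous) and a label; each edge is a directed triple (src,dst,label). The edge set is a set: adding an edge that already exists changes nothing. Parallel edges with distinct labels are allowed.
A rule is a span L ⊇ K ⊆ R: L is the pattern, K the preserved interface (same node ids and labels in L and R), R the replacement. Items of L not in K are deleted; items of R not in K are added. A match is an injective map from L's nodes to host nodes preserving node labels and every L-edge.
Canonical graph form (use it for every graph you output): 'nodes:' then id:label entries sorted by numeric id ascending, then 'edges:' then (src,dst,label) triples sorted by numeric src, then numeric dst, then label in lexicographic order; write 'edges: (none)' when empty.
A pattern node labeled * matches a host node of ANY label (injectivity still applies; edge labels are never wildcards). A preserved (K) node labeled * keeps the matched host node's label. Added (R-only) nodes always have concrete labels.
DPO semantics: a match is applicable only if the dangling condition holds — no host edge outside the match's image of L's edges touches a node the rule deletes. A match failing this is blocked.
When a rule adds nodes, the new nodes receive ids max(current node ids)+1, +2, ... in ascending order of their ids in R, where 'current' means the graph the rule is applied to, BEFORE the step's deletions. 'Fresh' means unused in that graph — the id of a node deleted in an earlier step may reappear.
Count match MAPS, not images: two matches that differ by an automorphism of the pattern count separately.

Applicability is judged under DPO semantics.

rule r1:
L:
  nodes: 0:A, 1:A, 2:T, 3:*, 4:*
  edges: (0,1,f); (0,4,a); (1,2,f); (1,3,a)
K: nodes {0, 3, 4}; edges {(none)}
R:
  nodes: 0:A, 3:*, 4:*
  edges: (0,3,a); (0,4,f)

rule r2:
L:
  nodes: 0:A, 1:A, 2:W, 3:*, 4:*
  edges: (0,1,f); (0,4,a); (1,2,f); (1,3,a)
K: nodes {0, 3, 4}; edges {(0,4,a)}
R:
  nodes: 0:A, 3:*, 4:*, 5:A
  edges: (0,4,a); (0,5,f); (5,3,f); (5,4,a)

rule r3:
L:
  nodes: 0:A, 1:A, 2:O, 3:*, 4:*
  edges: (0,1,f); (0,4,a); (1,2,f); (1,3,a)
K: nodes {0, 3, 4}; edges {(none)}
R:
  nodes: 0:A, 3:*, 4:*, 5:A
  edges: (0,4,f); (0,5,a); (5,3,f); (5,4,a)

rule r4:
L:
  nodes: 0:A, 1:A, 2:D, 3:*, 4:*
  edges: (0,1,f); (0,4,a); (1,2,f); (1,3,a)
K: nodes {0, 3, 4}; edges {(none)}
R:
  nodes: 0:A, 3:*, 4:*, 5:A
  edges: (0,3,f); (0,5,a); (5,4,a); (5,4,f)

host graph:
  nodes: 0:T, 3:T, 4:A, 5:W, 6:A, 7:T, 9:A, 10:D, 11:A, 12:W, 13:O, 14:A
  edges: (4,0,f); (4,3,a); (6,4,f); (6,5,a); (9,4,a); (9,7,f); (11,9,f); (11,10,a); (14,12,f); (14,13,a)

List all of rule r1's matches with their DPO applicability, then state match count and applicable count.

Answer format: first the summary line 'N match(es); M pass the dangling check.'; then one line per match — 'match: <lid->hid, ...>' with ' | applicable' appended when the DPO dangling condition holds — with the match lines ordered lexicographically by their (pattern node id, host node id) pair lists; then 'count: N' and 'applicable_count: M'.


2 match(es); 1 pass the dangling check.
match: 0->6, 1->4, 2->0, 3->3, 4->5
match: 0->11, 1->9, 2->7, 3->4, 4->10 | applicable
count: 2
applicable_count: 1


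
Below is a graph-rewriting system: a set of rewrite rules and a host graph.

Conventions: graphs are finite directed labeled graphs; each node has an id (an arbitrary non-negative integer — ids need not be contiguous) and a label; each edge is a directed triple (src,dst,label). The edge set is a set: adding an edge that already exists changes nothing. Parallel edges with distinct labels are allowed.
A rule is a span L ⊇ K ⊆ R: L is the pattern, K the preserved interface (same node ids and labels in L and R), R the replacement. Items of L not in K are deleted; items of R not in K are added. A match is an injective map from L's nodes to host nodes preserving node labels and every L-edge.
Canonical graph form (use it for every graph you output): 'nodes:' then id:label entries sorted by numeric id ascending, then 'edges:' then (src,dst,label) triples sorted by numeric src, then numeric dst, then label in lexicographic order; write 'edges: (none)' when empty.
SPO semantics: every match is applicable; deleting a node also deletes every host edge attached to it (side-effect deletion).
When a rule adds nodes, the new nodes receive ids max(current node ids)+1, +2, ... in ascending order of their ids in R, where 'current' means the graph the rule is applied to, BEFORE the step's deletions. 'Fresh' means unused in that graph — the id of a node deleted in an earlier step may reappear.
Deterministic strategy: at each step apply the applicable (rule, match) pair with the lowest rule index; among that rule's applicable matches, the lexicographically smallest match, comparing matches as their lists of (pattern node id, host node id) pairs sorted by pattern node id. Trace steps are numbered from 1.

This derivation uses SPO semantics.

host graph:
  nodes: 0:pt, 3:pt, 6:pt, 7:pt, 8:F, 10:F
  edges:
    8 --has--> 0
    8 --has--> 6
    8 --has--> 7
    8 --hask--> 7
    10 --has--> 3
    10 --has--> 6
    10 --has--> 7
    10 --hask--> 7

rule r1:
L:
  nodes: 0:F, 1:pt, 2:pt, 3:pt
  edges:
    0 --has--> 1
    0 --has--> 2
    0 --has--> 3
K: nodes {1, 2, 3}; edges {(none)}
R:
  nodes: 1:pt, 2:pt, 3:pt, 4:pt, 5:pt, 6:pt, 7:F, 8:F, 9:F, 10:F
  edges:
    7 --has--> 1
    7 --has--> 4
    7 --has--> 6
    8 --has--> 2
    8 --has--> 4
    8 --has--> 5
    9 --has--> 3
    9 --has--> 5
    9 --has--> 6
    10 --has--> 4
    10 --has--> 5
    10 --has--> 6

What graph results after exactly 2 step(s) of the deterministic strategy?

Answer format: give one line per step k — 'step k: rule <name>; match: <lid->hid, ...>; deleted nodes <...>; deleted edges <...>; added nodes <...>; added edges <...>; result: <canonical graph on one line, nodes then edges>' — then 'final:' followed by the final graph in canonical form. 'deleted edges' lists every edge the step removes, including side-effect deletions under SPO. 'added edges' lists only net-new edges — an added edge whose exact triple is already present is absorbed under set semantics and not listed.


step 1: rule r1; match: 0->8, 1->0, 2->6, 3->7; deleted nodes 8; deleted edges (8,0,has); (8,6,has); (8,7,has); (8,7,hask); added nodes 11, 12, 13, 14, 15, 16, 17; added edges (14,0,has); (14,11,has); (14,13,has); (15,6,has); (15,11,has); (15,12,has); (16,7,has); (16,12,has); (16,13,has); (17,11,has); (17,12,has); (17,13,has); result: nodes: 0:pt, 3:pt, 6:pt, 7:pt, 10:F, 11:pt, 12:pt, 13:pt, 14:F, 15:F, 16:F, 17:F edges: (10,3,has); (10,6,has); (10,7,has); (10,7,hask); (14,0,has); (14,11,has); (14,13,has); (15,6,has); (15,11,has); (15,12,has); (16,7,has); (16,12,has); (16,13,has); (17,11,has); (17,12,has); (17,13,has)
step 2: rule r1; match: 0->10, 1->3, 2->6, 3->7; deleted nodes 10; deleted edges (10,3,has); (10,6,has); (10,7,has); (10,7,hask); added nodes 18, 19, 20, 21, 22, 23, 24; added edges (21,3,has); (21,18,has); (21,20,has); (22,6,has); (22,18,has); (22,19,has); (23,7,has); (23,19,has); (23,20,has); (24,18,has); (24,19,has); (24,20,has); result: nodes: 0:pt, 3:pt, 6:pt, 7:pt, 11:pt, 12:pt, 13:pt, 14:F, 15:F, 16:F, 17:F, 18:pt, 19:pt, 20:pt, 21:F, 22:F, 23:F, 24:F edges: (14,0,has); (14,11,has); (14,13,has); (15,6,has); (15,11,has); (15,12,has); (16,7,has); (16,12,has); (16,13,has); (17,11,has); (17,12,has); (17,13,has); (21,3,has); (21,18,has); (21,20,has); (22,6,has); (22,18,has); (22,19,has); (23,7,has); (23,19,has); (23,20,has); (24,18,has); (24,19,has); (24,20,has)
final:
nodes: 0:pt, 3:pt, 6:pt, 7:pt, 11:pt, 12:pt, 13:pt, 14:F, 15:F, 16:F, 17:F, 18:pt, 19:pt, 20:pt, 21:F, 22:F, 23:F, 24:F
edges: (14,0,has); (14,11,has); (14,13,has); (15,6,has); (15,11,has); (15,12,has); (16,7,has); (16,12,has); (16,13,has); (17,11,has); (17,12,has); (17,13,has); (21,3,has); (21,18,has); (21,20,has); (22,6,has); (22,18,has); (22,19,has); (23,7,has); (23,19,has); (23,20,has); (24,18,has); (24,19,has); (24,20,has)


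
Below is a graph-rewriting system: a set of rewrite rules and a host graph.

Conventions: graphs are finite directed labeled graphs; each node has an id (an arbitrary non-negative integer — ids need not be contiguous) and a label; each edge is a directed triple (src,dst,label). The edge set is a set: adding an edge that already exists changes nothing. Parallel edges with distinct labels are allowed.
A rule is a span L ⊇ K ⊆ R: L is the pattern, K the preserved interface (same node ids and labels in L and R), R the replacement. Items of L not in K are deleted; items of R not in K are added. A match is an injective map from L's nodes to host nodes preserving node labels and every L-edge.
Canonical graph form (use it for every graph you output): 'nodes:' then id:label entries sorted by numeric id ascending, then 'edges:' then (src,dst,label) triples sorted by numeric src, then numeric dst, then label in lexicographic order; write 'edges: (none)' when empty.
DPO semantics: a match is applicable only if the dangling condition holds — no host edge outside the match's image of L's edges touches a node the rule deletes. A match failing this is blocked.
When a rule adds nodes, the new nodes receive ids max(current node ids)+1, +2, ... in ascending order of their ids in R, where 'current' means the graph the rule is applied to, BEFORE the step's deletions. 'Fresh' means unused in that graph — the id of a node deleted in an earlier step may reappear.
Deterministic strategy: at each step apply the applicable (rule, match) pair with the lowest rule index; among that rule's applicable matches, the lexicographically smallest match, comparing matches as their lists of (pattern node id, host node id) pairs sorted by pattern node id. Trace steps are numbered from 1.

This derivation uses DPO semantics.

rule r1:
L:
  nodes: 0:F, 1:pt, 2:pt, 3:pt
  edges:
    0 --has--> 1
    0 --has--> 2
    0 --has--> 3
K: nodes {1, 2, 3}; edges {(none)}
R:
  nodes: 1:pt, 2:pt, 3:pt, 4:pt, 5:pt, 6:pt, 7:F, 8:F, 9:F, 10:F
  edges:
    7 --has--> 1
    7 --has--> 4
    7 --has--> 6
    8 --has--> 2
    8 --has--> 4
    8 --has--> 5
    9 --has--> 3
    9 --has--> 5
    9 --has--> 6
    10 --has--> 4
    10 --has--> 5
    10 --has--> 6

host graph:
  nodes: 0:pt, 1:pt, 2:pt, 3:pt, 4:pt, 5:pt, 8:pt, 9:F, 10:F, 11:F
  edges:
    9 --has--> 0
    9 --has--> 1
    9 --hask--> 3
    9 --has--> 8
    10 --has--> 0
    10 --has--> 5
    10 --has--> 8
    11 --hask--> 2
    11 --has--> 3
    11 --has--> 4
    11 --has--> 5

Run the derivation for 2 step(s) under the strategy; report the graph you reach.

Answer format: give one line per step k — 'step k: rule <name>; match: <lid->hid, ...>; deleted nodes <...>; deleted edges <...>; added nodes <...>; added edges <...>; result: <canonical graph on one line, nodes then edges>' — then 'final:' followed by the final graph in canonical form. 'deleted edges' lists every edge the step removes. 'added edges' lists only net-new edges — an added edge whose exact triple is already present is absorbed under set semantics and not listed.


step 1: rule r1; match: 0->10, 1->0, 2->5, 3->8; deleted nodes 10; deleted edges (10,0,has); (10,5,has); (10,8,has); added nodes 12, 13, 14, 15, 16, 17, 18; added edges (15,0,has); (15,12,has); (15,14,has); (16,5,has); (16,12,has); (16,13,has); (17,8,has); (17,13,has); (17,14,has); (18,12,has); (18,13,has); (18,14,has); result: nodes: 0:pt, 1:pt, 2:pt, 3:pt, 4:pt, 5:pt, 8:pt, 9:F, 11:F, 12:pt, 13:pt, 14:pt, 15:F, 16:F, 17:F, 18:F edges: (9,0,has); (9,1,has); (9,3,hask); (9,8,has); (11,2,hask); (11,3,has); (11,4,has); (11,5,has); (15,0,has); (15,12,has); (15,14,has); (16,5,has); (16,12,has); (16,13,has); (17,8,has); (17,13,has); (17,14,has); (18,12,has); (18,13,has); (18,14,has)
step 2: rule r1; match: 0->15, 1->0, 2->12, 3->14; deleted nodes 15; deleted edges (15,0,has); (15,12,has); (15,14,has); added nodes 19, 20, 21, 22, 23, 24, 25; added edges (22,0,has); (22,19,has); (22,21,has); (23,12,has); (23,19,has); (23,20,has); (24,14,has); (24,20,has); (24,21,has); (25,19,has); (25,20,has); (25,21,has); result: nodes: 0:pt, 1:pt, 2:pt, 3:pt, 4:pt, 5:pt, 8:pt, 9:F, 11:F, 12:pt, 13:pt, 14:pt, 16:F, 17:F, 18:F, 19:pt, 20:pt, 21:pt, 22:F, 23:F, 24:F, 25:F edges: (9,0,has); (9,1,has); (9,3,hask); (9,8,has); (11,2,hask); (11,3,has); (11,4,has); (11,5,has); (16,5,has); (16,12,has); (16,13,has); (17,8,has); (17,13,has); (17,14,has); (18,12,has); (18,13,has); (18,14,has); (22,0,has); (22,19,has); (22,21,has); (23,12,has); (23,19,has); (23,20,has); (24,14,has); (24,20,has); (24,21,has); (25,19,has); (25,20,has); (25,21,has)
final:
nodes: 0:pt, 1:pt, 2:pt, 3:pt, 4:pt, 5:pt, 8:pt, 9:F, 11:F, 12:pt, 13:pt, 14:pt, 16:F, 17:F, 18:F, 19:pt, 20:pt, 21:pt, 22:F, 23:F, 24:F, 25:F
edges: (9,0,has); (9,1,has); (9,3,hask); (9,8,has); (11,2,hask); (11,3,has); (11,4,has); (11,5,has); (16,5,has); (16,12,has); (16,13,has); (17,8,has); (17,13,has); (17,14,has); (18,12,has); (18,13,has); (18,14,has); (22,0,has); (22,19,has); (22,21,has); (23,12,has); (23,19,has); (23,20,has); (24,14,has); (24,20,has); (24,21,has); (25,19,has); (25,20,has); (25,21,has)


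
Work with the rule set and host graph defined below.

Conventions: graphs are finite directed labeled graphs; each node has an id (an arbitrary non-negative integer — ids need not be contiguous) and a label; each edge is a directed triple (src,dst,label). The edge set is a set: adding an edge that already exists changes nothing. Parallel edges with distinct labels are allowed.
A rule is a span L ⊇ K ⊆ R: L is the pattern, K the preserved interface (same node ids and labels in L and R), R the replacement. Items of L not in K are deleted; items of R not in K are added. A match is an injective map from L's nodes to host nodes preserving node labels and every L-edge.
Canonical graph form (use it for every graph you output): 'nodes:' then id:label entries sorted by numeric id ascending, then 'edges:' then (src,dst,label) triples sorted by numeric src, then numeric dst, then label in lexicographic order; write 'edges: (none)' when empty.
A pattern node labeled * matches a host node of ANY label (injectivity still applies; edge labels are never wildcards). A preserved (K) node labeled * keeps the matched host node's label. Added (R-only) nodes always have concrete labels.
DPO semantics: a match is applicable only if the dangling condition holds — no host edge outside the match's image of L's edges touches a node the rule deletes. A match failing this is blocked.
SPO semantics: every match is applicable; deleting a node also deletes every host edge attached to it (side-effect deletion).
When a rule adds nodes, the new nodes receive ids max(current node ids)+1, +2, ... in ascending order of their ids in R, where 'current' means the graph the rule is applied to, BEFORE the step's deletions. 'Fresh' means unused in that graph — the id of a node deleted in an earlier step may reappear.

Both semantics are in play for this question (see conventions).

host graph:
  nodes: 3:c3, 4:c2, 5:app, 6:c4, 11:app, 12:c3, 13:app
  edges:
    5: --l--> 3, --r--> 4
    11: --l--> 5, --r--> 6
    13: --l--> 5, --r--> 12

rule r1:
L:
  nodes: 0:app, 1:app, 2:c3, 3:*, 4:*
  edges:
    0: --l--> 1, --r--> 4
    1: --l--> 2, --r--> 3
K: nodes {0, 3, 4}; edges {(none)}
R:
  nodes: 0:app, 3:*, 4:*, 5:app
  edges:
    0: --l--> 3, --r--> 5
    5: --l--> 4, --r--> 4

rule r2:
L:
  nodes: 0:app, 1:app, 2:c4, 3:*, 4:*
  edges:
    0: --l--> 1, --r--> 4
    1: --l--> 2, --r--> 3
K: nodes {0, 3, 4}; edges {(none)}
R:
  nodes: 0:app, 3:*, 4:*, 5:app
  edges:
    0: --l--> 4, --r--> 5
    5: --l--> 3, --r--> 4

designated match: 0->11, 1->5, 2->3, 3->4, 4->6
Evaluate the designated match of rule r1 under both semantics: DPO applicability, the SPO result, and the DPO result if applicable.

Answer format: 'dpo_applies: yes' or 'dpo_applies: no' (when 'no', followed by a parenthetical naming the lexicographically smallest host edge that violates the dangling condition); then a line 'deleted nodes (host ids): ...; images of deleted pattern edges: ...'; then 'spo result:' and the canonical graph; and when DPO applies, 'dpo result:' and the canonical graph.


dpo_applies: no
(the rule deletes node 5, which keeps host edge (13,5,l) outside the match image — the dangling condition fails, DPO blocks; SPO proceeds and side-deletes such edges)
deleted nodes (host ids): 3, 5; images of deleted pattern edges: (5,3,l); (5,4,r); (11,5,l); (11,6,r)
spo result:
nodes: 4:c2, 6:c4, 11:app, 12:c3, 13:app, 14:app
edges: (11,4,l); (11,14,r); (13,12,r); (14,6,l); (14,6,r)


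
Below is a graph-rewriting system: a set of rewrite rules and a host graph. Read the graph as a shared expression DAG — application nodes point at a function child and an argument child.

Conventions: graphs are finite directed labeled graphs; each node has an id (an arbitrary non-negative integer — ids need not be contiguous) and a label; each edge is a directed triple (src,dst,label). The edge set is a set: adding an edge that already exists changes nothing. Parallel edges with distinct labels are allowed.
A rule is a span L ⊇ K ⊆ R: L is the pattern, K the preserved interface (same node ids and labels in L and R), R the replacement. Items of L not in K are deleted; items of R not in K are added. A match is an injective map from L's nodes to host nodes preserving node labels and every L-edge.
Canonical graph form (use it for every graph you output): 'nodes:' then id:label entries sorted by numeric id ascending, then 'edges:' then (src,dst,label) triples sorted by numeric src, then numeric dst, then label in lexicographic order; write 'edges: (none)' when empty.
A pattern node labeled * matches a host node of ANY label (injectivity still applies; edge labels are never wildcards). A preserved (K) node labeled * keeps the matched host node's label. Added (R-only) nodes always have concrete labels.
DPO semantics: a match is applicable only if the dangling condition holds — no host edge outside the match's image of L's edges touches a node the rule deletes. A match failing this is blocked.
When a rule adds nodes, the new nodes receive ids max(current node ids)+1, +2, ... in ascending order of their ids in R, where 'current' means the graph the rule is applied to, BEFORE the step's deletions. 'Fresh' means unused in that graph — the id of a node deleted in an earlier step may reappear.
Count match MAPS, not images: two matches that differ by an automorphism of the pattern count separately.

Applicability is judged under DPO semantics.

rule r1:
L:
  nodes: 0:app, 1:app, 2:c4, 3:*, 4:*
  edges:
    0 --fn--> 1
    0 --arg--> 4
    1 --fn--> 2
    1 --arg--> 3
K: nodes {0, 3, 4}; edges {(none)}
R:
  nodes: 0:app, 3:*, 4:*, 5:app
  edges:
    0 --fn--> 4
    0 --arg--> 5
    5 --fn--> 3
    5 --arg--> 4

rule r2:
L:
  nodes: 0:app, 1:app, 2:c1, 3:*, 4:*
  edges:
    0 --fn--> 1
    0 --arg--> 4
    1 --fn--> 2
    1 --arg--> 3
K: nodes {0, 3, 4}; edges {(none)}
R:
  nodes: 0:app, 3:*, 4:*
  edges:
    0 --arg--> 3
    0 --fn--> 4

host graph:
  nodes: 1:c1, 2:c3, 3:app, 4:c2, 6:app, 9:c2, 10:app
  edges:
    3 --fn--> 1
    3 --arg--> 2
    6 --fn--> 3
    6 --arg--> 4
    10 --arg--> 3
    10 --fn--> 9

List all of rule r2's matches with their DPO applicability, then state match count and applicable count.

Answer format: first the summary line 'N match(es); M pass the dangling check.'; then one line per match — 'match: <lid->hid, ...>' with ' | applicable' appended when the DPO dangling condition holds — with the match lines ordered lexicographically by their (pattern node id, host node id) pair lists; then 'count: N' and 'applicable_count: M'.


1 match(es); 0 pass the dangling check.
match: 0->6, 1->3, 2->1, 3->2, 4->4
count: 1
applicable_count: 0


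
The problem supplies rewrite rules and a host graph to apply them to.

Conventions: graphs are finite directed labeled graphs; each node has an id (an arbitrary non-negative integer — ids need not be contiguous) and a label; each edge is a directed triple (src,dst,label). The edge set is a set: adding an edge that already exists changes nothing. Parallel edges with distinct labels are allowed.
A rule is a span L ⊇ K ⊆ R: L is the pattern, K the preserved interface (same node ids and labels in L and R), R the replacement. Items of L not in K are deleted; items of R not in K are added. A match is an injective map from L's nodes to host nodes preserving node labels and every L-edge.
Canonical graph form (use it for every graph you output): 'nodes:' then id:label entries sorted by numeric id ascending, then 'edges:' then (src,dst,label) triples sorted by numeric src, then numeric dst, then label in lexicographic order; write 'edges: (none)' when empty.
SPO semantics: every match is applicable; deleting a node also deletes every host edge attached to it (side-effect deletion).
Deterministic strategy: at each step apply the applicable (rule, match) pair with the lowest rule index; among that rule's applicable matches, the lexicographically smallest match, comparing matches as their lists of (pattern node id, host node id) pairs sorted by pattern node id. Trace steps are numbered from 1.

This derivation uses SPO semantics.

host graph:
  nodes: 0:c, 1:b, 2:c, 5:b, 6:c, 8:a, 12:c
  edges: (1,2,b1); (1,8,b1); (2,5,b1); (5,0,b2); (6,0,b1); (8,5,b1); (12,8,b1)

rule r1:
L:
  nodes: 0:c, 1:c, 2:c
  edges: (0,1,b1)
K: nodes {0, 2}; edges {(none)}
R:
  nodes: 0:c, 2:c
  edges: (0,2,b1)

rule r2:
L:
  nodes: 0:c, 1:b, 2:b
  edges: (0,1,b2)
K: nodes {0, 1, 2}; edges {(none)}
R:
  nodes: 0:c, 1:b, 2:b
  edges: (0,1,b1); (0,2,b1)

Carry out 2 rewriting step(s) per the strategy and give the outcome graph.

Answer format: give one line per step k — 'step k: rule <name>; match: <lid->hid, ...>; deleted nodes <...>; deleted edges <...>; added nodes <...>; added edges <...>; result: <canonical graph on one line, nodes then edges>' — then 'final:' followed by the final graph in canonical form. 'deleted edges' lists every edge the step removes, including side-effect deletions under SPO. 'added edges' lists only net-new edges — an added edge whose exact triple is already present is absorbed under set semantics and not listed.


step 1: rule r1; match: 0->6, 1->0, 2->2; deleted nodes 0; deleted edges (5,0,b2); (6,0,b1); added nodes (none); added edges (6,2,b1); result: nodes: 1:b, 2:c, 5:b, 6:c, 8:a, 12:c edges: (1,2,b1); (1,8,b1); (2,5,b1); (6,2,b1); (8,5,b1); (12,8,b1)
step 2: rule r1; match: 0->6, 1->2, 2->12; deleted nodes 2; deleted edges (1,2,b1); (2,5,b1); (6,2,b1); added nodes (none); added edges (6,12,b1); result: nodes: 1:b, 5:b, 6:c, 8:a, 12:c edges: (1,8,b1); (6,12,b1); (8,5,b1); (12,8,b1)
final:
nodes: 1:b, 5:b, 6:c, 8:a, 12:c
edges: (1,8,b1); (6,12,b1); (8,5,b1); (12,8,b1)
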